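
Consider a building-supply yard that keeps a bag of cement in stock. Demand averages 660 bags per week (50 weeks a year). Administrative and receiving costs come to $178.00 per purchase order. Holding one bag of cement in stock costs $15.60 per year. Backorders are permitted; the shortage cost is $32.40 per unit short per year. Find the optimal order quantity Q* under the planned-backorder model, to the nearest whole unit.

Annual demand D = 660 × 50 = 33,000.
With planned backorders, Q* = √(2DS/H) · √((H+B)/B).
√(2DS/H) = √(2 × 33,000 × 178 / 15.6) = 867.800.
√((H+B)/B) = √((15.6+32.4)/32.4) = 1.2172.
Q* ≈ 1056.253.

Q* ≈ 1,056 bags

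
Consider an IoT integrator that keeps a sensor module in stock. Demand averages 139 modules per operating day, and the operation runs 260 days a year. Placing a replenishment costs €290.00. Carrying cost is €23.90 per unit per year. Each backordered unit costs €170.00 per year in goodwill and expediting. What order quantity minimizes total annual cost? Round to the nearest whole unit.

Q* ≈ 1,000 modules

Annual demand D = 139 × 260 = 36,140.
With planned backorders, Q* = √(2DS/H) · √((H+B)/B).
√(2DS/H) = √(2 × 36,140 × 290 / 23.9) = 936.503.
√((H+B)/B) = √((23.9+170)/170) = 1.0680.
Q* ≈ 1000.169.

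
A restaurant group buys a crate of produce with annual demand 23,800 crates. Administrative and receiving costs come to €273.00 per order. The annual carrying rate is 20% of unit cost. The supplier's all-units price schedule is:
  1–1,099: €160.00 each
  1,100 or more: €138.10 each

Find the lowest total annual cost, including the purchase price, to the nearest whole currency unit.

Holding cost per unit per year at price C is H = 0.20·C.
For each price level, check whether its EOQ is feasible; otherwise the best quantity at that price is the breakpoint.
EOQ at €160.00 = 637.2 (feasible in tier 1): TC = 23,800×€160.00 + (23,800/637.2)×273 + (637.2/2)×0.20×€160.00 = €3,828,392.00.
EOQ at €138.10 = 685.9 < 1100, so use break Q=1100: TC = 23,800×€138.10 + (23,800/1100.0)×273 + (1100.0/2)×0.20×€138.10 = €3,307,877.73.
Lowest total cost among the candidates is at Q = 1100.0.

TC* ≈ €3,307,878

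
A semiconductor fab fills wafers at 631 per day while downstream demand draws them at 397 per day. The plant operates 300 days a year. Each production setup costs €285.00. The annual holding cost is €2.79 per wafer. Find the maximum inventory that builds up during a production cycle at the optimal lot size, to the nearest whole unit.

Annual demand D = 397 × 300 = 119,100.
Production build-up factor (1 − d/p) = 1 − 397/631 = 0.3708.
Q* = √(2DS / (H(1 − d/p))) = √(2 × 119,100 × 285 / (2.79 × 0.3708)).
= √(67,887,000 / 1.0346) ≈ 8100.241.
Maximum inventory = Q*(1 − d/p) = 8100.241 × 0.3708 ≈ 3003.893.

I_max ≈ 3,004 wafers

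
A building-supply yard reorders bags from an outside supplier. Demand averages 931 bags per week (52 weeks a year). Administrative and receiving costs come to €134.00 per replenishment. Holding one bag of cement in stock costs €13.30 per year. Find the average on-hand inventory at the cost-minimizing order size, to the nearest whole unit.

Annual demand D = 931 × 52 = 48,412.
The optimal lot size = √(2DS/H) = √(2 × 48,412 × 134 / 13.3) ≈ 987.68.
Average inventory = Q*/2 ≈ 987.68 / 2 = 493.842.

Average inventory ≈ 494 bags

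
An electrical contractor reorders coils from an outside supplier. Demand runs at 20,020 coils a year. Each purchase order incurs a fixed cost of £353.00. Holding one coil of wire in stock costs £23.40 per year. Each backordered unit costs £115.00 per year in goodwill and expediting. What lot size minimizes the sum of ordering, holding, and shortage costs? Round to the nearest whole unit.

With planned backorders, Q* = √(2DS/H) · √((H+B)/B).
√(2DS/H) = √(2 × 20,020 × 353 / 23.4) = 777.189.
√((H+B)/B) = √((23.4+115)/115) = 1.0970.
Q* ≈ 852.601.

Q* ≈ 853 coils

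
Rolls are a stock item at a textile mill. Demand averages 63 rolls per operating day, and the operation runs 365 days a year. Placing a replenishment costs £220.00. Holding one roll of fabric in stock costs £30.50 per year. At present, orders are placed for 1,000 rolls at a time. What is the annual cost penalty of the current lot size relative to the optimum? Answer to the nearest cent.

Extra cost ≈ £2,742.09 per year

Annual demand D = 63 × 365 = 22,995.
EOQ = √(2DS/H) = √(2 × 22,995 × 220 / 30.5) ≈ 575.96.
Cost at Q* = (D/Q*)S + (Q*/2)H = √(2DSH) ≈ £17,566.81.
Cost at Q = 1,000: (22,995/1,000)×220 + (1,000/2)×30.5 = £5,058.90 + £15,250.00 = £20,308.90.
Excess = £20,308.90 − £17,566.81 = £2,742.09.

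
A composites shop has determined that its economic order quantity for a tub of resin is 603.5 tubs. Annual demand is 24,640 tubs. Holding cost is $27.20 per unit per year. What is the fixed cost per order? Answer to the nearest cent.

Squaring Q* = √(2DS/H) gives Q*² = 2DS/H.
From Q* = √(2DS/H): S = Q*²H / (2D) = 603.5² × 27.2 / (2 × 24,640) = 201.0262.

S ≈ $201.03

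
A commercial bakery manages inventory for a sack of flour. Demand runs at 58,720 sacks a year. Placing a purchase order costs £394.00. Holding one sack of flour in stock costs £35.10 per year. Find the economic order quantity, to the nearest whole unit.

Q* ≈ 1,148 sacks

EOQ = √(2DS / H) = √(2 × 58,720 × 394 / 35.1).
= √(46,271,360 / 35.1) = √1,318,272.3647 ≈ 1148.160.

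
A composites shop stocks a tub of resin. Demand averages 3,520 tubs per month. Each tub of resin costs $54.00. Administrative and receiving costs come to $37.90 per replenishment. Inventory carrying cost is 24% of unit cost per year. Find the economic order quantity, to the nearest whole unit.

Q* ≈ 497 tubs

Annual demand D = 3,520 × 12 = 42,240.
Holding cost H = 0.24 × $54.00 = $12.9600 per unit per year.
EOQ = √(2DS / H) = √(2 × 42,240 × 37.9 / 12.96).
= √(3,201,792 / 12.96) = √247,051.8519 ≈ 497.043.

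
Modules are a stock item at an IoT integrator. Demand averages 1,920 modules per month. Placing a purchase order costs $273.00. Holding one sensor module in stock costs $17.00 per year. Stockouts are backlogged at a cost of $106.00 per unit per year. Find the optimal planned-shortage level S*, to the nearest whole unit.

Annual demand D = 1,920 × 12 = 23,040.
With planned backorders, Q* = √(2DS/H) · √((H+B)/B).
√(2DS/H) = √(2 × 23,040 × 273 / 17) = 860.227.
√((H+B)/B) = √((17+106)/106) = 1.0772.
Q* ≈ 926.644.
S* = Q* · H/(H+B) = 926.644 × 17/123 ≈ 128.073.

S* ≈ 128 modules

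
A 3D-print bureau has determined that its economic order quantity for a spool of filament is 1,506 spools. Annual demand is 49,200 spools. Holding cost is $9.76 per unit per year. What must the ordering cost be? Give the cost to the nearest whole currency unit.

Squaring Q* = √(2DS/H) gives Q*² = 2DS/H.
From Q* = √(2DS/H): S = Q*²H / (2D) = 1,506² × 9.76 / (2 × 49,200) = 224.9597.

S ≈ $225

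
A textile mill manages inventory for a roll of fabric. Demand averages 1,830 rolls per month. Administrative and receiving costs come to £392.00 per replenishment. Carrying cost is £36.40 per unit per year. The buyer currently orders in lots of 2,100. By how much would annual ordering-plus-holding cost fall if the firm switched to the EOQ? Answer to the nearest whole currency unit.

Extra cost ≈ £17,286 per year

Annual demand D = 1,830 × 12 = 21,960.
EOQ = √(2DS/H) = √(2 × 21,960 × 392 / 36.4) ≈ 687.74.
Cost at Q* = (D/Q*)S + (Q*/2)H = √(2DSH) ≈ £25,033.69.
Cost at Q = 2,100: (21,960/2,100)×392 + (2,100/2)×36.4 = £4,099.20 + £38,220.00 = £42,319.20.
Excess = £42,319.20 − £25,033.69 = £17,285.51.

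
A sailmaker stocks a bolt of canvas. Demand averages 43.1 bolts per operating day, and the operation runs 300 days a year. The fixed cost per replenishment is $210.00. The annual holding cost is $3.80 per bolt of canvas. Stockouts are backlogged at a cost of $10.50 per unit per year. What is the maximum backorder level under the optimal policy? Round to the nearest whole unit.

Annual demand D = 43.1 × 300 = 12,930.
With planned backorders, Q* = √(2DS/H) · √((H+B)/B).
√(2DS/H) = √(2 × 12,930 × 210 / 3.8) = 1195.452.
√((H+B)/B) = √((3.8+10.5)/10.5) = 1.1670.
Q* ≈ 1395.100.
S* = Q* · H/(H+B) = 1395.100 × 3.8/14.3 ≈ 370.726.

S* ≈ 371 bolts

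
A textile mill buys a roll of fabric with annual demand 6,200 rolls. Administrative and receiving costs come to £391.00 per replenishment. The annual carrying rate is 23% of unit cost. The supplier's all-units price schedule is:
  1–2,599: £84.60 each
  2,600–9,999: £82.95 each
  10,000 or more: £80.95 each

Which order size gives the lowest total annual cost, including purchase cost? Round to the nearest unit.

Holding cost per unit per year at price C is H = 0.23·C.
Candidates are each tier's EOQ (if it falls in that tier) and each price-break quantity.
EOQ at £84.60 = 499.2 (feasible in tier 1): TC = 6,200×£84.60 + (6,200/499.2)×391 + (499.2/2)×0.23×£84.60 = £534,232.89.
EOQ at £82.95 = 504.1 < 2600, so use break Q=2600: TC = 6,200×£82.95 + (6,200/2600.0)×391 + (2600.0/2)×0.23×£82.95 = £540,024.43.
EOQ at £80.95 = 510.3 < 10000, so use break Q=10000: TC = 6,200×£80.95 + (6,200/10000.0)×391 + (10000.0/2)×0.23×£80.95 = £595,224.92.
Lowest total cost is £534,232.89 at Q = 499.2.

Q* ≈ 499 rolls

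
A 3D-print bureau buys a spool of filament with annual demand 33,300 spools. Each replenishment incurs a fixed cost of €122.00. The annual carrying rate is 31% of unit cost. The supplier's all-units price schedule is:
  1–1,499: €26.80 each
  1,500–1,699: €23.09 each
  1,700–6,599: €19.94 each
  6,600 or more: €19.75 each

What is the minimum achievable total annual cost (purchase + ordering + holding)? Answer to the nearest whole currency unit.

Holding cost per unit per year at price C is H = 0.31·C.
For each price level, check whether its EOQ is feasible; otherwise the best quantity at that price is the breakpoint.
EOQ at €26.80 = 988.9 (feasible in tier 1): TC = 33,300×€26.80 + (33,300/988.9)×122 + (988.9/2)×0.31×€26.80 = €900,656.09.
EOQ at €23.09 = 1065.4 < 1500, so use break Q=1500: TC = 33,300×€23.09 + (33,300/1500.0)×122 + (1500.0/2)×0.31×€23.09 = €776,973.83.
EOQ at €19.94 = 1146.5 < 1700, so use break Q=1700: TC = 33,300×€19.94 + (33,300/1700.0)×122 + (1700.0/2)×0.31×€19.94 = €671,645.95.
EOQ at €19.75 = 1152.0 < 6600, so use break Q=6600: TC = 33,300×€19.75 + (33,300/6600.0)×122 + (6600.0/2)×0.31×€19.75 = €678,494.80.
Lowest total cost among the candidates is at Q = 1700.0.

TC* ≈ €671,646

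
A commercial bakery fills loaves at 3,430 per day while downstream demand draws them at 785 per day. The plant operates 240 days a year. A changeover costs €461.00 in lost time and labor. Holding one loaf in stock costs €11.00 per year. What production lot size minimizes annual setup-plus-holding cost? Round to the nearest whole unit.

Annual demand D = 785 × 240 = 188,400.
Production build-up factor (1 − d/p) = 1 − 785/3,430 = 0.7711.
Q* = √(2DS / (H(1 − d/p))) = √(2 × 188,400 × 461 / (11 × 0.7711)).
= √(173,704,800 / 8.4825) ≈ 4525.263.

Q* ≈ 4,525 loaves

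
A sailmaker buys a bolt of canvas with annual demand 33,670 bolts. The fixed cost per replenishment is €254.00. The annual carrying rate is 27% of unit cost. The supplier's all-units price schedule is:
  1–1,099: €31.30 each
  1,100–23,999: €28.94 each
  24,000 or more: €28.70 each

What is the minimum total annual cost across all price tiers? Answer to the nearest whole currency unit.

Holding cost per unit per year at price C is H = 0.27·C.
Evaluate total cost at each tier's feasible EOQ or, if the EOQ is below the tier, at the tier's minimum quantity.
Tier 1 (€31.30): EOQ = 1422.7 exceeds tier's upper bound 1099, so this tier is dominated.
EOQ at €28.94 = 1479.5 (feasible in tier 2): TC = 33,670×€28.94 + (33,670/1479.5)×254 + (1479.5/2)×0.27×€28.94 = €985,970.51.
EOQ at €28.70 = 1485.7 < 24000, so use break Q=24000: TC = 33,670×€28.70 + (33,670/24000.0)×254 + (24000.0/2)×0.27×€28.70 = €1,059,673.34.
Lowest total cost among the candidates is at Q = 1479.5.

TC* ≈ €985,971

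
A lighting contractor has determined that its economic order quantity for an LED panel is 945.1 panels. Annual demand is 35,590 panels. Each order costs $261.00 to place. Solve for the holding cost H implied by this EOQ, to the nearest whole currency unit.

Invert the EOQ relation Q*² = 2DS/H.
From Q* = √(2DS/H): H = 2DS / Q*² = 2 × 35,590 × 261 / 945.1² = 20.7990.

H ≈ $21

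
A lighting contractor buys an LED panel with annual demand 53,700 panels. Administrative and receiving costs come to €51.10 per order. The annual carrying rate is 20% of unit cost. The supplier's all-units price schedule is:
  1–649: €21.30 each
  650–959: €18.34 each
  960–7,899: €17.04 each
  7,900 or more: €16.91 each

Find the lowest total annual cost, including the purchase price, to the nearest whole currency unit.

Holding cost per unit per year at price C is H = 0.20·C.
Candidates are each tier's EOQ (if it falls in that tier) and each price-break quantity.
Tier 1 (€21.30): EOQ = 1135.0 exceeds tier's upper bound 649, so this tier is dominated.
Tier 2 (€18.34): EOQ = 1223.2 exceeds tier's upper bound 959, so this tier is dominated.
EOQ at €17.04 = 1269.0 (feasible in tier 3): TC = 53,700×€17.04 + (53,700/1269.0)×51.1 + (1269.0/2)×0.20×€17.04 = €919,372.76.
EOQ at €16.91 = 1273.9 < 7900, so use break Q=7900: TC = 53,700×€16.91 + (53,700/7900.0)×51.1 + (7900.0/2)×0.20×€16.91 = €921,773.25.
Lowest total cost among the candidates is at Q = 1269.0.

TC* ≈ €919,373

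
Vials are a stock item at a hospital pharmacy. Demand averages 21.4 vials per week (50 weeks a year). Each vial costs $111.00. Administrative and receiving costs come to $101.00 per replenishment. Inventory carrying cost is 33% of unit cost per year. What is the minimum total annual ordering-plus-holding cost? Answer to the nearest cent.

TC* ≈ $2,813.75

Annual demand D = 21.4 × 50 = 1,070.
Holding cost H = 0.33 × $111.00 = $36.6300 per unit per year.
EOQ = √(2DS/H) = √(2 × 1,070 × 101 / 36.63) ≈ 76.82.
At Q*, ordering cost (D/Q*)S equals holding cost (Q*/2)H, each = √(DSH/2).
Minimum total = √(2DSH) = √(2 × 1,070 × 101 × 36.63) ≈ 2813.753.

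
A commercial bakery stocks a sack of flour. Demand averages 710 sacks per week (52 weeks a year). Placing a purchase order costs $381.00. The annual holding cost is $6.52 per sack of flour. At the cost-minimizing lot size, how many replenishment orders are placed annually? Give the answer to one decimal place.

Annual demand D = 710 × 52 = 36,920.
EOQ = √(2DS/H) = √(2 × 36,920 × 381 / 6.52) ≈ 2077.23.
Orders per year = D / Q* = 36,920 / 2077.23 ≈ 17.774.

N ≈ 17.8 orders per year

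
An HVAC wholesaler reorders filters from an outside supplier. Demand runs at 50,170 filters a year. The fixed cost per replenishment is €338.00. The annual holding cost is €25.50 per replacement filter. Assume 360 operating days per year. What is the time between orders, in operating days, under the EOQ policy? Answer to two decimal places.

T ≈ 8.28 days

The optimal lot size = √(2DS/H) = √(2 × 50,170 × 338 / 25.5) ≈ 1153.25.
Cycle time = Q*/D × 360 = 1153.25 / 50,170 × 360 ≈ 8.275 days.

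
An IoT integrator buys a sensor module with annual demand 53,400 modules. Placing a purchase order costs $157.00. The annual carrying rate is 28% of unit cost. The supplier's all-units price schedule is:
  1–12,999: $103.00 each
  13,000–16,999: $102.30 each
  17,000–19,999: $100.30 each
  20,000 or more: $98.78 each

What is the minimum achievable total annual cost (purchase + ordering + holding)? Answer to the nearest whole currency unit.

Holding cost per unit per year at price C is H = 0.28·C.
Evaluate total cost at each tier's feasible EOQ or, if the EOQ is below the tier, at the tier's minimum quantity.
EOQ at $103.00 = 762.5 (feasible in tier 1): TC = 53,400×$103.00 + (53,400/762.5)×157 + (762.5/2)×0.28×$103.00 = $5,522,190.40.
EOQ at $102.30 = 765.1 < 13000, so use break Q=13000: TC = 53,400×$102.30 + (53,400/13000.0)×157 + (13000.0/2)×0.28×$102.30 = $5,649,650.91.
EOQ at $100.30 = 772.7 < 17000, so use break Q=17000: TC = 53,400×$100.30 + (53,400/17000.0)×157 + (17000.0/2)×0.28×$100.30 = $5,595,227.16.
EOQ at $98.78 = 778.6 < 20000, so use break Q=20000: TC = 53,400×$98.78 + (53,400/20000.0)×157 + (20000.0/2)×0.28×$98.78 = $5,551,855.19.
Lowest total cost among the candidates is at Q = 762.5.

TC* ≈ $5,522,190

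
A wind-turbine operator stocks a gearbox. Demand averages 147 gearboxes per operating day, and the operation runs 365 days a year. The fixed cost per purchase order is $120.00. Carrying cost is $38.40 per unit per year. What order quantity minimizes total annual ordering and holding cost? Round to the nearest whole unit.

Annual demand D = 147 × 365 = 53,655.
EOQ = √(2DS / H) = √(2 × 53,655 × 120 / 38.4).
= √(12,877,200 / 38.4) = √335,343.75 ≈ 579.089.

Q* ≈ 579 gearboxes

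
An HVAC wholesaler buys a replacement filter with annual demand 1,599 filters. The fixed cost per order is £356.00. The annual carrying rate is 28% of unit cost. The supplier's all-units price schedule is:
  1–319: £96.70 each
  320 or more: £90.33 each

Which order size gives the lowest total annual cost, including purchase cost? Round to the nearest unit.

Q* ≈ 320 filters

Holding cost per unit per year at price C is H = 0.28·C.
Evaluate total cost at each tier's feasible EOQ or, if the EOQ is below the tier, at the tier's minimum quantity.
EOQ at £96.70 = 205.1 (feasible in tier 1): TC = 1,599×£96.70 + (1,599/205.1)×356 + (205.1/2)×0.28×£96.70 = £160,175.39.
EOQ at £90.33 = 212.2 < 320, so use break Q=320: TC = 1,599×£90.33 + (1,599/320.0)×356 + (320.0/2)×0.28×£90.33 = £150,263.34.
Lowest total cost is £150,263.34 at Q = 320.0.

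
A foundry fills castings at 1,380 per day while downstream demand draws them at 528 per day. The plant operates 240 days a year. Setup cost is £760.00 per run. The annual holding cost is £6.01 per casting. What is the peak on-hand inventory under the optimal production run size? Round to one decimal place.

Annual demand D = 528 × 240 = 126,720.
Production build-up factor (1 − d/p) = 1 − 528/1,380 = 0.6174.
Q* = √(2DS / (H(1 − d/p))) = √(2 × 126,720 × 760 / (6.01 × 0.6174)).
= √(192,614,400 / 3.7105) ≈ 7204.882.
Maximum inventory = Q*(1 − d/p) = 7204.882 × 0.6174 ≈ 4448.232.

I_max ≈ 4,448.2 castings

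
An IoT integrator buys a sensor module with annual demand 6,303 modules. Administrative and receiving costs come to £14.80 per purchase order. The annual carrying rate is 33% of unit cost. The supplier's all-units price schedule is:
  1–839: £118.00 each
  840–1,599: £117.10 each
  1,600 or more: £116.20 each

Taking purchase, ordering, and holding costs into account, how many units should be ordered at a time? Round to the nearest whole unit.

Q* ≈ 69 modules

Holding cost per unit per year at price C is H = 0.33·C.
Evaluate total cost at each tier's feasible EOQ or, if the EOQ is below the tier, at the tier's minimum quantity.
EOQ at £118.00 = 69.2 (feasible in tier 1): TC = 6,303×£118.00 + (6,303/69.2)×14.8 + (69.2/2)×0.33×£118.00 = £746,449.36.
EOQ at £117.10 = 69.5 < 840, so use break Q=840: TC = 6,303×£117.10 + (6,303/840.0)×14.8 + (840.0/2)×0.33×£117.10 = £754,422.41.
EOQ at £116.20 = 69.8 < 1600, so use break Q=1600: TC = 6,303×£116.20 + (6,303/1600.0)×14.8 + (1600.0/2)×0.33×£116.20 = £763,143.70.
Lowest total cost is £746,449.36 at Q = 69.2.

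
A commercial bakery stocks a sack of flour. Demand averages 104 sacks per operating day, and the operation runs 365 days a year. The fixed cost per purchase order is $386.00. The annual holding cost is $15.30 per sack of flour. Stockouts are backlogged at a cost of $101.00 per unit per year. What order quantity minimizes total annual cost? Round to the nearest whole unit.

Annual demand D = 104 × 365 = 37,960.
With planned backorders, Q* = √(2DS/H) · √((H+B)/B).
√(2DS/H) = √(2 × 37,960 × 386 / 15.3) = 1383.968.
√((H+B)/B) = √((15.3+101)/101) = 1.0731.
Q* ≈ 1485.098.

Q* ≈ 1,485 sacks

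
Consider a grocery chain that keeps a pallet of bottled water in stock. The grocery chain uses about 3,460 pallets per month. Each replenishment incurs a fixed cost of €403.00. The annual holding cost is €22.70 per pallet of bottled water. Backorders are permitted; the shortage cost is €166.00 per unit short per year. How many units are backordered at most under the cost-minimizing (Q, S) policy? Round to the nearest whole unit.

Annual demand D = 3,460 × 12 = 41,520.
With planned backorders, Q* = √(2DS/H) · √((H+B)/B).
√(2DS/H) = √(2 × 41,520 × 403 / 22.7) = 1214.181.
√((H+B)/B) = √((22.7+166)/166) = 1.0662.
Q* ≈ 1294.539.
S* = Q* · H/(H+B) = 1294.539 × 22.7/188.7 ≈ 155.729.

S* ≈ 156 pallets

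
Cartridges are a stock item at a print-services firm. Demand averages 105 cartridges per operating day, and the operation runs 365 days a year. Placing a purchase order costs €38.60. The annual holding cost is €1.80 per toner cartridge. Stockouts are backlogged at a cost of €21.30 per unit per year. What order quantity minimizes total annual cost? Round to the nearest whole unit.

Q* ≈ 1,335 cartridges

Annual demand D = 105 × 365 = 38,325.
With planned backorders, Q* = √(2DS/H) · √((H+B)/B).
√(2DS/H) = √(2 × 38,325 × 38.6 / 1.8) = 1282.075.
√((H+B)/B) = √((1.8+21.3)/21.3) = 1.0414.
Q* ≈ 1335.149.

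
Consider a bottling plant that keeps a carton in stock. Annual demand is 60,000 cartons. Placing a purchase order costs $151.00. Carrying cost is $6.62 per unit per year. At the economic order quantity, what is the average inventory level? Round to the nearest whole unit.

Q* = √(2DS/H) = √(2 × 60,000 × 151 / 6.62) ≈ 1654.44.
Average inventory = Q*/2 ≈ 1654.44 / 2 = 827.218.

Average inventory ≈ 827 cartons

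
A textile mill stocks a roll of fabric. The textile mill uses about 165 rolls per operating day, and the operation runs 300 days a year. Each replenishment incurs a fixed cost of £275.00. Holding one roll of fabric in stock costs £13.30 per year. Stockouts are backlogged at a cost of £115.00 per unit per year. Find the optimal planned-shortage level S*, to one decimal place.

Annual demand D = 165 × 300 = 49,500.
With planned backorders, Q* = √(2DS/H) · √((H+B)/B).
√(2DS/H) = √(2 × 49,500 × 275 / 13.3) = 1430.731.
√((H+B)/B) = √((13.3+115)/115) = 1.0562.
Q* ≈ 1511.202.
S* = Q* · H/(H+B) = 1511.202 × 13.3/128.3 ≈ 156.656.

S* ≈ 156.7 rolls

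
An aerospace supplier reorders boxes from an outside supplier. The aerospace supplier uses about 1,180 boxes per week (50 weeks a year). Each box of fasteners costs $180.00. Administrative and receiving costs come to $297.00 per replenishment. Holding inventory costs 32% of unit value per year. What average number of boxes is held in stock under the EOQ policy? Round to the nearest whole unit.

Average inventory ≈ 390 boxes

Annual demand D = 1,180 × 50 = 59,000.
Holding cost H = 0.32 × $180.00 = $57.6000 per unit per year.
Q* = √(2DS/H) = √(2 × 59,000 × 297 / 57.6) ≈ 780.02.
Average inventory = Q*/2 ≈ 780.02 / 2 = 390.012.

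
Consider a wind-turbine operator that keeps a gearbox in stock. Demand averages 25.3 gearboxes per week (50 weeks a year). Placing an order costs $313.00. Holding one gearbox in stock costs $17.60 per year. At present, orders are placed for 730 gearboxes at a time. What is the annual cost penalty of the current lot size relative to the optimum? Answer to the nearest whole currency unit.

Annual demand D = 25.3 × 50 = 1,265.
EOQ = √(2DS/H) = √(2 × 1,265 × 313 / 17.6) ≈ 212.12.
Cost at Q* = (D/Q*)S + (Q*/2)H = √(2DSH) ≈ $3,733.26.
Cost at Q = 730: (1,265/730)×313 + (730/2)×17.6 = $542.39 + $6,424.00 = $6,966.39.
Excess = $6,966.39 − $3,733.26 = $3,233.13.

Extra cost ≈ $3,233 per year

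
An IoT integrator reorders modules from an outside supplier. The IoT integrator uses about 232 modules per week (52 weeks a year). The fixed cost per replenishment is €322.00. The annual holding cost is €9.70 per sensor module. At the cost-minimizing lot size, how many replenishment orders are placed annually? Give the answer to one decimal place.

Annual demand D = 232 × 52 = 12,064.
The optimal lot size = √(2DS/H) = √(2 × 12,064 × 322 / 9.7) ≈ 894.96.
Orders per year = D / Q* = 12,064 / 894.96 ≈ 13.480.

N ≈ 13.5 orders per year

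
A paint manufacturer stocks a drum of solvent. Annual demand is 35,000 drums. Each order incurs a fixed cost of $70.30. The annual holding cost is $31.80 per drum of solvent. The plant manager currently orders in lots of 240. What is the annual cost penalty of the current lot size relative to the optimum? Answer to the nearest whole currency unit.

EOQ = √(2DS/H) = √(2 × 35,000 × 70.3 / 31.8) ≈ 393.38.
Cost at Q* = (D/Q*)S + (Q*/2)H = √(2DSH) ≈ $12,509.51.
Cost at Q = 240: (35,000/240)×70.3 + (240/2)×31.8 = $10,252.08 + $3,816.00 = $14,068.08.
Excess = $14,068.08 − $12,509.51 = $1,558.57.

Extra cost ≈ $1,559 per year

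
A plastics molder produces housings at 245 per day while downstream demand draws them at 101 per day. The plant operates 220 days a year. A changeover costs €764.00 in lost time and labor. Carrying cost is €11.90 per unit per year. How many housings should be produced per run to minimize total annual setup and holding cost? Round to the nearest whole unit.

Annual demand D = 101 × 220 = 22,220.
Production build-up factor (1 − d/p) = 1 − 101/245 = 0.5878.
Q* = √(2DS / (H(1 − d/p))) = √(2 × 22,220 × 764 / (11.9 × 0.5878)).
= √(33,952,160 / 6.9943) ≈ 2203.241.

Q* ≈ 2,203 housings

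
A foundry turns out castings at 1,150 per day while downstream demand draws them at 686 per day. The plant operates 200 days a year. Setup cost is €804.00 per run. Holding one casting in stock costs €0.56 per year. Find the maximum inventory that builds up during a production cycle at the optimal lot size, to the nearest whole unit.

I_max ≈ 12,608 castings

Annual demand D = 686 × 200 = 137,200.
Production build-up factor (1 − d/p) = 1 − 686/1,150 = 0.4035.
Q* = √(2DS / (H(1 − d/p))) = √(2 × 137,200 × 804 / (0.56 × 0.4035)).
= √(220,617,600 / 0.2259) ≈ 31247.552.
Maximum inventory = Q*(1 − d/p) = 31247.552 × 0.4035 ≈ 12607.708.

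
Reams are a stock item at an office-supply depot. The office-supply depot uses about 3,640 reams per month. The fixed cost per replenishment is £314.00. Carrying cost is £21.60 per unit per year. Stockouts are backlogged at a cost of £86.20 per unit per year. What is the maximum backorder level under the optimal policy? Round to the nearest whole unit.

S* ≈ 253 reams

Annual demand D = 3,640 × 12 = 43,680.
With planned backorders, Q* = √(2DS/H) · √((H+B)/B).
√(2DS/H) = √(2 × 43,680 × 314 / 21.6) = 1126.923.
√((H+B)/B) = √((21.6+86.2)/86.2) = 1.1183.
Q* ≈ 1260.231.
S* = Q* · H/(H+B) = 1260.231 × 21.6/107.8 ≈ 252.514.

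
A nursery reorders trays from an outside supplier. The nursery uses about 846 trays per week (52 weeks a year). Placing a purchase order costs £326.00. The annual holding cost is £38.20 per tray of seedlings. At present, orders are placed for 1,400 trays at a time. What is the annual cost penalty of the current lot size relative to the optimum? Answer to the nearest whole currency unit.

Extra cost ≈ £3,883 per year

Annual demand D = 846 × 52 = 43,992.
EOQ = √(2DS/H) = √(2 × 43,992 × 326 / 38.2) ≈ 866.52.
Cost at Q* = (D/Q*)S + (Q*/2)H = √(2DSH) ≈ £33,101.09.
Cost at Q = 1,400: (43,992/1,400)×326 + (1,400/2)×38.2 = £10,243.85 + £26,740.00 = £36,983.85.
Excess = £36,983.85 − £33,101.09 = £3,882.76.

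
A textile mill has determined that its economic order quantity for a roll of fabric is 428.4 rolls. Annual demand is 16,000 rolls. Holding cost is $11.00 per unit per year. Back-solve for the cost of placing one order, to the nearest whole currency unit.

The basic EOQ model gives Q* = √(2DS/H); rearrange for the unknown.
From Q* = √(2DS/H): S = Q*²H / (2D) = 428.4² × 11 / (2 × 16,000) = 63.0873.

S ≈ $63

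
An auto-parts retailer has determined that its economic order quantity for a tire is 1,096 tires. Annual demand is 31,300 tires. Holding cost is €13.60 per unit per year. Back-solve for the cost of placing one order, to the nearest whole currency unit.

S ≈ €261

Invert the EOQ relation Q*² = 2DS/H.
From Q* = √(2DS/H): S = Q*²H / (2D) = 1,096² × 13.6 / (2 × 31,300) = 260.9671.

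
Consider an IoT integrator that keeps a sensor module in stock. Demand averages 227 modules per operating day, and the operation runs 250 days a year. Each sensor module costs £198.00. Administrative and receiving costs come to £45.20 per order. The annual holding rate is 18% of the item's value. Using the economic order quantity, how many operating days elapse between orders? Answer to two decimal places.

Annual demand D = 227 × 250 = 56,750.
Holding cost H = 0.18 × £198.00 = £35.6400 per unit per year.
Q* = √(2DS/H) = √(2 × 56,750 × 45.2 / 35.64) ≈ 379.40.
Cycle time = Q*/D × 250 = 379.40 / 56,750 × 250 ≈ 1.671 days.

T ≈ 1.67 days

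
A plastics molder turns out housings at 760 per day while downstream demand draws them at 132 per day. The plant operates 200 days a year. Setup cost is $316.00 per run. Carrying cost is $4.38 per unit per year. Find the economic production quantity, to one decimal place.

Annual demand D = 132 × 200 = 26,400.
Production build-up factor (1 − d/p) = 1 − 132/760 = 0.8263.
Q* = √(2DS / (H(1 − d/p))) = √(2 × 26,400 × 316 / (4.38 × 0.8263)).
= √(16,684,800 / 3.6193) ≈ 2147.091.

Q* ≈ 2,147.1 housings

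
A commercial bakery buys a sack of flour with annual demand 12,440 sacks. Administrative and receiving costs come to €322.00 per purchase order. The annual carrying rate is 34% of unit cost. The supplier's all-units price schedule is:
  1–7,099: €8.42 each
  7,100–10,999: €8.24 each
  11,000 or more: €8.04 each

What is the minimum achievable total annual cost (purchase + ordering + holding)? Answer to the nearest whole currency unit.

TC* ≈ €109,534

Holding cost per unit per year at price C is H = 0.34·C.
Candidates are each tier's EOQ (if it falls in that tier) and each price-break quantity.
EOQ at €8.42 = 1672.9 (feasible in tier 1): TC = 12,440×€8.42 + (12,440/1672.9)×322 + (1672.9/2)×0.34×€8.42 = €109,533.84.
EOQ at €8.24 = 1691.0 < 7100, so use break Q=7100: TC = 12,440×€8.24 + (12,440/7100.0)×322 + (7100.0/2)×0.34×€8.24 = €113,015.46.
EOQ at €8.04 = 1711.9 < 11000, so use break Q=11000: TC = 12,440×€8.04 + (12,440/11000.0)×322 + (11000.0/2)×0.34×€8.04 = €115,416.55.
Lowest total cost among the candidates is at Q = 1672.9.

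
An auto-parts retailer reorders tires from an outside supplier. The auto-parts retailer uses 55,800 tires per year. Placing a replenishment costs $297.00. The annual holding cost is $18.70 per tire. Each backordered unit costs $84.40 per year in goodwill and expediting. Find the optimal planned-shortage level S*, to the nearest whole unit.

With planned backorders, Q* = √(2DS/H) · √((H+B)/B).
√(2DS/H) = √(2 × 55,800 × 297 / 18.7) = 1331.342.
√((H+B)/B) = √((18.7+84.4)/84.4) = 1.1052.
Q* ≈ 1471.457.
S* = Q* · H/(H+B) = 1471.457 × 18.7/103.1 ≈ 266.889.

S* ≈ 267 tires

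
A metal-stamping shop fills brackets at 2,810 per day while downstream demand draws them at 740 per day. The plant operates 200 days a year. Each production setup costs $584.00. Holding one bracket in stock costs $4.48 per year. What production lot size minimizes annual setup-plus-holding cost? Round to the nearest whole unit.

Q* ≈ 7,237 brackets

Annual demand D = 740 × 200 = 148,000.
Production build-up factor (1 − d/p) = 1 − 740/2,810 = 0.7367.
Q* = √(2DS / (H(1 − d/p))) = √(2 × 148,000 × 584 / (4.48 × 0.7367)).
= √(172,864,000 / 3.3002) ≈ 7237.378.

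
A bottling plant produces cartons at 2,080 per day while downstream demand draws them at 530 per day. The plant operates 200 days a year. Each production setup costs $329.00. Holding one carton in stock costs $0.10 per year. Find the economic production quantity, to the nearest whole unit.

Q* ≈ 30,594 cartons

Annual demand D = 530 × 200 = 106,000.
Production build-up factor (1 − d/p) = 1 − 530/2,080 = 0.7452.
Q* = √(2DS / (H(1 − d/p))) = √(2 × 106,000 × 329 / (0.1 × 0.7452)).
= √(69,748,000 / 0.0745) ≈ 30593.678.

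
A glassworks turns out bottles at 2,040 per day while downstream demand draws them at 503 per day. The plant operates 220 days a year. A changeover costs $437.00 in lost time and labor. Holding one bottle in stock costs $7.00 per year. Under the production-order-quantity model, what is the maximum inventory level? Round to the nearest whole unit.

I_max ≈ 3,226 bottles

Annual demand D = 503 × 220 = 110,660.
Production build-up factor (1 − d/p) = 1 − 503/2,040 = 0.7534.
Q* = √(2DS / (H(1 − d/p))) = √(2 × 110,660 × 437 / (7 × 0.7534)).
= √(96,716,840 / 5.274) ≈ 4282.330.
Maximum inventory = Q*(1 − d/p) = 4282.330 × 0.7534 ≈ 3226.442.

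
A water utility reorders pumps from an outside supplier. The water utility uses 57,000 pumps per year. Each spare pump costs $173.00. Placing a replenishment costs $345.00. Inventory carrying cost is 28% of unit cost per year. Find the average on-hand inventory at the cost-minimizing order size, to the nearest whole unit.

Holding cost H = 0.28 × $173.00 = $48.4400 per unit per year.
Q* = √(2DS/H) = √(2 × 57,000 × 345 / 48.44) ≈ 901.07.
Average inventory = Q*/2 ≈ 901.07 / 2 = 450.536.

Average inventory ≈ 451 pumps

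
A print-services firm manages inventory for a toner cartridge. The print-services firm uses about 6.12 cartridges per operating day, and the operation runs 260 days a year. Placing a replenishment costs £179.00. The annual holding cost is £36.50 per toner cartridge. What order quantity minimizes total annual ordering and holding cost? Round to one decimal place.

Annual demand D = 6.12 × 260 = 1,591.2.
EOQ = √(2DS / H) = √(2 × 1,591.2 × 179 / 36.5).
= √(569,649.6 / 36.5) = √15,606.8384 ≈ 124.927.

Q* ≈ 124.9 cartridges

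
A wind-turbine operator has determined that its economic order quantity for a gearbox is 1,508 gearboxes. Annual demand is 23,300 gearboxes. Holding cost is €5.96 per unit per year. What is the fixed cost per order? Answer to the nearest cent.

The basic EOQ model gives Q* = √(2DS/H); rearrange for the unknown.
From Q* = √(2DS/H): S = Q*²H / (2D) = 1,508² × 5.96 / (2 × 23,300) = 290.8460.

S ≈ €290.85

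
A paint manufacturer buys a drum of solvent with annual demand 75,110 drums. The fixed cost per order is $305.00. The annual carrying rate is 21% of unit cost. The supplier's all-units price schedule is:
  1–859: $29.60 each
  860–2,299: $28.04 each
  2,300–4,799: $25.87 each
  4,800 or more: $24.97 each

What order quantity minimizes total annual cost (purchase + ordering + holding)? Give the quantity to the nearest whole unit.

Q* ≈ 4,800 drums

Holding cost per unit per year at price C is H = 0.21·C.
Candidates are each tier's EOQ (if it falls in that tier) and each price-break quantity.
Tier 1 ($29.60): EOQ = 2714.9 exceeds tier's upper bound 859, so this tier is dominated.
Tier 2 ($28.04): EOQ = 2789.4 exceeds tier's upper bound 2299, so this tier is dominated.
EOQ at $25.87 = 2904.1 (feasible in tier 3): TC = 75,110×$25.87 + (75,110/2904.1)×305 + (2904.1/2)×0.21×$25.87 = $1,958,872.60.
EOQ at $24.97 = 2955.9 < 4800, so use break Q=4800: TC = 75,110×$24.97 + (75,110/4800.0)×305 + (4800.0/2)×0.21×$24.97 = $1,892,854.19.
Lowest total cost is $1,892,854.19 at Q = 4800.0.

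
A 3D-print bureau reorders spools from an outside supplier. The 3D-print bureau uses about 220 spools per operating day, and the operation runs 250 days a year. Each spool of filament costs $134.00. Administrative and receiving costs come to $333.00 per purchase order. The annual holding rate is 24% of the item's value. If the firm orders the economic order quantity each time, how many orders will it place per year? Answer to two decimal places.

N ≈ 51.53 orders per year

Annual demand D = 220 × 250 = 55,000.
Holding cost H = 0.24 × $134.00 = $32.1600 per unit per year.
The optimal lot size = √(2DS/H) = √(2 × 55,000 × 333 / 32.16) ≈ 1067.24.
Orders per year = D / Q* = 55,000 / 1067.24 ≈ 51.535.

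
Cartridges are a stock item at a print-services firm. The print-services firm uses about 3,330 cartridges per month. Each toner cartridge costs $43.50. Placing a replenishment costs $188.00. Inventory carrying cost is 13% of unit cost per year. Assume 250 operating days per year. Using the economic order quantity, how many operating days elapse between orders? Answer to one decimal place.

Annual demand D = 3,330 × 12 = 39,960.
Holding cost H = 0.13 × $43.50 = $5.6550 per unit per year.
The optimal lot size = √(2DS/H) = √(2 × 39,960 × 188 / 5.655) ≈ 1630.01.
Cycle time = Q*/D × 250 = 1630.01 / 39,960 × 250 ≈ 10.198 days.

T ≈ 10.2 days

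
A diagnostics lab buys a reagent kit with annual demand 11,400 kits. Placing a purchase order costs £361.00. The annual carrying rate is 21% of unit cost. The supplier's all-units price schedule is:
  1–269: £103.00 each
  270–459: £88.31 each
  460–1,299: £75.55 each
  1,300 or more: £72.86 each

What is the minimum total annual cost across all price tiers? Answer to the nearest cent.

Holding cost per unit per year at price C is H = 0.21·C.
Candidates are each tier's EOQ (if it falls in that tier) and each price-break quantity.
Tier 1 (£103.00): EOQ = 616.9 exceeds tier's upper bound 269, so this tier is dominated.
Tier 2 (£88.31): EOQ = 666.2 exceeds tier's upper bound 459, so this tier is dominated.
EOQ at £75.55 = 720.3 (feasible in tier 3): TC = 11,400×£75.55 + (11,400/720.3)×361 + (720.3/2)×0.21×£75.55 = £872,697.41.
EOQ at £72.86 = 733.4 < 1300, so use break Q=1300: TC = 11,400×£72.86 + (11,400/1300.0)×361 + (1300.0/2)×0.21×£72.86 = £843,715.08.
Lowest total cost among the candidates is at Q = 1300.0.

TC* ≈ £843,715.08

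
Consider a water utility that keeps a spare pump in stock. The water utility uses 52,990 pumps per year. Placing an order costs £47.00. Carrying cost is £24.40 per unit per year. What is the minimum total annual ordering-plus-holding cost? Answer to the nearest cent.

TC* ≈ £11,024.42

Q* = √(2DS/H) = √(2 × 52,990 × 47 / 24.4) ≈ 451.82.
At Q*, ordering cost (D/Q*)S equals holding cost (Q*/2)H, each = √(DSH/2).
Minimum total = √(2DSH) = √(2 × 52,990 × 47 × 24.4) ≈ 11024.421.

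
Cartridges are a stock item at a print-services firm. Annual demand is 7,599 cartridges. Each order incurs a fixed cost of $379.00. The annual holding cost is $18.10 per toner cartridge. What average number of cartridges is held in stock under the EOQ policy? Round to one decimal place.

Q* = √(2DS/H) = √(2 × 7,599 × 379 / 18.1) ≈ 564.12.
Average inventory = Q*/2 ≈ 564.12 / 2 = 282.061.

Average inventory ≈ 282.1 cartridges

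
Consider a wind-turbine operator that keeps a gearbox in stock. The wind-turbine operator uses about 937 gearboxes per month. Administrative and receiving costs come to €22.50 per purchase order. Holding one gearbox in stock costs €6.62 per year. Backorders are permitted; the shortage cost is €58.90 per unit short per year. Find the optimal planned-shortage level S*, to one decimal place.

S* ≈ 29.5 gearboxes

Annual demand D = 937 × 12 = 11,244.
With planned backorders, Q* = √(2DS/H) · √((H+B)/B).
√(2DS/H) = √(2 × 11,244 × 22.5 / 6.62) = 276.463.
√((H+B)/B) = √((6.62+58.9)/58.9) = 1.0547.
Q* ≈ 291.586.
S* = Q* · H/(H+B) = 291.586 × 6.62/65.52 ≈ 29.461.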